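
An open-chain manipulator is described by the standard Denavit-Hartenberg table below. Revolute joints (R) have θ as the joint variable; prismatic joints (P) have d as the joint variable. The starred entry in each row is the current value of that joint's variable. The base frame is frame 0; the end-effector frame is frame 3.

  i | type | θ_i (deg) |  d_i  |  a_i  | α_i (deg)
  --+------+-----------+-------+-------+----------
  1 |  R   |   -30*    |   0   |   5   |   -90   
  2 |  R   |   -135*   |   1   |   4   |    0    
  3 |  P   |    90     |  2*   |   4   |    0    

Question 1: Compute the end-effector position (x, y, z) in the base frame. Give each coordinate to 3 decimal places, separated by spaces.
after link 1: o_1 = (4.3301, -2.5000, 0.0000)
after link 2: o_2 = (2.3806, -0.2198, 2.8284)
after link 3: o_3 = (5.8301, 0.0981, 5.6569)

5.830 0.098 5.657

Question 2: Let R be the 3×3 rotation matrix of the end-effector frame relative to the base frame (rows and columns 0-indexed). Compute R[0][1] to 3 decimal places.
0.612

End-effector y-axis (col 1 of R) = (0.6124,-0.3536,-0.7071)
R[0][1] = 0.6124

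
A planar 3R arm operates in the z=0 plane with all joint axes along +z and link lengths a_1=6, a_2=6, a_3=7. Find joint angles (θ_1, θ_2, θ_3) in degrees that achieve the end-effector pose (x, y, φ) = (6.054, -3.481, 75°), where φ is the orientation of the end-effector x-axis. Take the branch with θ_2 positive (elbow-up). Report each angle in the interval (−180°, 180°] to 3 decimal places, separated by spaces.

wrist centre = target − a_3·(cos φ, sin φ) = (4.2423, -10.2425)
cos θ_2 = (122.9052−6²−6²)/(2·6·6) = 0.7070; θ_2 = 45.0073° (elbow-up)
β = atan2(-10.2425,4.2423) = -67.5015°; ψ = atan2(4.2432,10.2421) = 22.5036°
θ_1 = β − ψ = -90.0051°
θ_3 = φ − θ_1 − θ_2 = 119.9978° (wrapped to (-180°,180°])

-90.005 45.007 119.998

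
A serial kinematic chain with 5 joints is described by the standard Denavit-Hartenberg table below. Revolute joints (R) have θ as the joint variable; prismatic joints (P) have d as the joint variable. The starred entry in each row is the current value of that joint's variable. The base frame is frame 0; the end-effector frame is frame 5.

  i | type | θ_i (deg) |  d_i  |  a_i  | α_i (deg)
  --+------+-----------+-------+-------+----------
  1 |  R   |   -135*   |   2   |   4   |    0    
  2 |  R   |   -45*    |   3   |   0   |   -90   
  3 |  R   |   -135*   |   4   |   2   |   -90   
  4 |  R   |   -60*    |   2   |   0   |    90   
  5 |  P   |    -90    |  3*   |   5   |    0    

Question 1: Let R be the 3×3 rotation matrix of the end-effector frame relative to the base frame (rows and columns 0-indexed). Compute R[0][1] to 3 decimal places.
End-effector y-axis (col 1 of R) = (0.3536,-0.8660,0.3536)
R[0][1] = 0.3536

0.354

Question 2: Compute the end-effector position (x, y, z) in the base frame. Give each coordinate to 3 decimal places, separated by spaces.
-1.130 -8.328 2.456

after link 1: o_1 = (-2.8284, -2.8284, 2.0000)
after link 2: o_2 = (-2.8284, -2.8284, 5.0000)
after link 3: o_3 = (-1.4142, -6.8284, 6.4142)
after link 4: o_4 = (-2.8284, -6.8284, 7.8284)
after link 5: o_5 = (-1.1300, -8.3284, 2.4558)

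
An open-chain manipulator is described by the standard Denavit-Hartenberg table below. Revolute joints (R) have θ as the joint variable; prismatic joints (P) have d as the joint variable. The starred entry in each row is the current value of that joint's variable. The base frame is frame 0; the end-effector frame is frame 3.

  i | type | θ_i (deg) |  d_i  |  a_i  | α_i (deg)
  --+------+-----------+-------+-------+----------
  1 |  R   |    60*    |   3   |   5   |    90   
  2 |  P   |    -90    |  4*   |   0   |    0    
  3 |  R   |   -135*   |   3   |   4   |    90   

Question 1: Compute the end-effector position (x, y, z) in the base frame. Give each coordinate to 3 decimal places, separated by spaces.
after link 1: o_1 = (2.5000, 4.3301, 3.0000)
after link 2: o_2 = (5.9641, 2.3301, 3.0000)
after link 3: o_3 = (7.1480, -1.6194, 5.8284)

7.148 -1.619 5.828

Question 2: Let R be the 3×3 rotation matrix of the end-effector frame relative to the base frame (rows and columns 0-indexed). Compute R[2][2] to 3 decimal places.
End-effector z-axis (col 2 of R) = (0.3536,0.6124,0.7071)
R[2][2] = 0.7071

0.707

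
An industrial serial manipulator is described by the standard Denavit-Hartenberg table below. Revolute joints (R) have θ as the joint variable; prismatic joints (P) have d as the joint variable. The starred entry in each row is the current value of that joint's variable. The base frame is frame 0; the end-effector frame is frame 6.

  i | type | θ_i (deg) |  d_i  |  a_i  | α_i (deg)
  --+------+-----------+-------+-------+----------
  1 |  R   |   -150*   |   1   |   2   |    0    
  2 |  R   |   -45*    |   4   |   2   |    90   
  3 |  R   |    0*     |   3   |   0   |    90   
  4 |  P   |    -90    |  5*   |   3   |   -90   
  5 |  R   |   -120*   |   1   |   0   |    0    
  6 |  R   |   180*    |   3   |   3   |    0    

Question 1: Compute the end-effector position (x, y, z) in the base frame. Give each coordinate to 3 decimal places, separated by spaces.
after link 1: o_1 = (-1.7321, -1.0000, 1.0000)
after link 2: o_2 = (-3.6639, -0.4824, 5.0000)
after link 3: o_3 = (-2.8874, 2.4154, 5.0000)
after link 4: o_4 = (-3.6639, -0.4824, -0.0000)
after link 5: o_5 = (-4.6298, -0.2235, -0.0000)
after link 6: o_6 = (-7.9158, -0.8960, 2.5981)

-7.916 -0.896 2.598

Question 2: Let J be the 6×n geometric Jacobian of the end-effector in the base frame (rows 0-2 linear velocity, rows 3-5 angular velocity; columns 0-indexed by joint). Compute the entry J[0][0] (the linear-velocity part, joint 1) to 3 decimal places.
0.896

axis z_0 = ẑ; lever o_n−o_0 = (-7.9158,-0.8960,2.5981)
cross product → J_v[:, 0] = (0.8960,-7.9158,0.0000)
J_ω[:, 0] = z_0
entry J[0][0] = 0.8960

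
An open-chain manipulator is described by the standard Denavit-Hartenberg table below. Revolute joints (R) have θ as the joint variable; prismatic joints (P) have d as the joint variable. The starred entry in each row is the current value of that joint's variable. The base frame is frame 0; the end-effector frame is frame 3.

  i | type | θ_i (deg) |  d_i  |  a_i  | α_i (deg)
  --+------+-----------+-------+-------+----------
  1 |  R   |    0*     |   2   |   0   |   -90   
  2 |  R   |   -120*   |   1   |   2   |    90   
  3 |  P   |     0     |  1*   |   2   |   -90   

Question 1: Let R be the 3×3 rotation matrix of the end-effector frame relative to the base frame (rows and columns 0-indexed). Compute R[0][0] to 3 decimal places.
-0.500

End-effector x-axis (col 0 of R) = (-0.5000,-0.0000,0.8660)
R[0][0] = -0.5000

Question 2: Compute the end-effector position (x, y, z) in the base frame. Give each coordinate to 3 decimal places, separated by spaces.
after link 1: o_1 = (0.0000, 0.0000, 2.0000)
after link 2: o_2 = (-1.0000, 1.0000, 3.7321)
after link 3: o_3 = (-2.8660, 1.0000, 4.9641)

-2.866 1.000 4.964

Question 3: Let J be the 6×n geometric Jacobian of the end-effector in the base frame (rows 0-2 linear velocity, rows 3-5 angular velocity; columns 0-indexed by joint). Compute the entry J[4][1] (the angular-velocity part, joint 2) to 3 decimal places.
axis z_1 = (0.0000,1.0000,0.0000); lever o_n−o_1 = (-2.8660,1.0000,2.9641)
cross product → J_v[:, 1] = (2.9641,-0.0000,2.8660)
J_ω[:, 1] = z_1
entry J[4][1] = 1.0000

1.000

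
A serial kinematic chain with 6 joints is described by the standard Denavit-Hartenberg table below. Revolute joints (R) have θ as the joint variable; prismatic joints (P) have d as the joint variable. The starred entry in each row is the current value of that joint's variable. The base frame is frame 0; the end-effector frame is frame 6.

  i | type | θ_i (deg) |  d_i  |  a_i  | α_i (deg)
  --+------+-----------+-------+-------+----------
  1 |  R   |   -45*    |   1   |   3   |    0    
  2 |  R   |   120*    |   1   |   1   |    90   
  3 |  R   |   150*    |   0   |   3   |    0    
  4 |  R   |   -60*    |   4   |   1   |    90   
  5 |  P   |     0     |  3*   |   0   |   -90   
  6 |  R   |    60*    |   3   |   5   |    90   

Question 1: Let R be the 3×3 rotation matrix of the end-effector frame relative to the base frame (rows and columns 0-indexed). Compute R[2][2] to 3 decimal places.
0.866

End-effector z-axis (col 2 of R) = (0.1294,0.4830,0.8660)
R[2][2] = 0.8660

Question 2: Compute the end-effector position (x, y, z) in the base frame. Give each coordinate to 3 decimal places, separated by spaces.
8.125 -6.761 7.000

after link 1: o_1 = (2.1213, -2.1213, 1.0000)
after link 2: o_2 = (2.3801, -1.1554, 2.0000)
after link 3: o_3 = (1.7077, -3.6649, 3.5000)
after link 4: o_4 = (5.5714, -4.7002, 4.5000)
after link 5: o_5 = (6.3479, -1.8024, 4.5000)
after link 6: o_6 = (8.1249, -6.7615, 7.0000)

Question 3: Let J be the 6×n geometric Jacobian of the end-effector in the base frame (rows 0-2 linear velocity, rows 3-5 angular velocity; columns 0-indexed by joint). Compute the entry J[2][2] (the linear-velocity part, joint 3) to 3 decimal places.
-3.928

axis z_2 = (0.9659,-0.2588,0.0000); lever o_n−o_2 = (5.7448,-5.6061,5.0000)
cross product → J_v[:, 2] = (-1.2941,-4.8296,-3.9282)
J_ω[:, 2] = z_2
entry J[2][2] = -3.9282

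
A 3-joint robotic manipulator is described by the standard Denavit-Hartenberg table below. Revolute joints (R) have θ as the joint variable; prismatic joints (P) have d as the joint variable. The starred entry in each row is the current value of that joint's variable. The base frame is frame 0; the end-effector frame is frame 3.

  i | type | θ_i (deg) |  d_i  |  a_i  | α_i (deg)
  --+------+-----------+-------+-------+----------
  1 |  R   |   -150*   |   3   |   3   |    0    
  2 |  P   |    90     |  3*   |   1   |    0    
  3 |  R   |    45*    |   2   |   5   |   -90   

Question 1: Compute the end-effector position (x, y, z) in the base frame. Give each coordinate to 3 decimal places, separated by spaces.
after link 1: o_1 = (-2.5981, -1.5000, 3.0000)
after link 2: o_2 = (-2.0981, -2.3660, 6.0000)
after link 3: o_3 = (2.7316, -3.6601, 8.0000)

2.732 -3.660 8.000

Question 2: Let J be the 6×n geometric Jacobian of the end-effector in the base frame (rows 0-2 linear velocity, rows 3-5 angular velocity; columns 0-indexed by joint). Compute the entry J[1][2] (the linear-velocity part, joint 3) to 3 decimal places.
4.830

axis z_2 = (0.0000,0.0000,1.0000); lever o_n−o_2 = (4.8296,-1.2941,2.0000)
cross product → J_v[:, 2] = (1.2941,4.8296,-0.0000)
J_ω[:, 2] = z_2
entry J[1][2] = 4.8296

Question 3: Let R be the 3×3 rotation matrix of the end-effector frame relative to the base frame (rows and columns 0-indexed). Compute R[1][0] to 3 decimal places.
End-effector x-axis (col 0 of R) = (0.9659,-0.2588,0.0000)
R[1][0] = -0.2588

-0.259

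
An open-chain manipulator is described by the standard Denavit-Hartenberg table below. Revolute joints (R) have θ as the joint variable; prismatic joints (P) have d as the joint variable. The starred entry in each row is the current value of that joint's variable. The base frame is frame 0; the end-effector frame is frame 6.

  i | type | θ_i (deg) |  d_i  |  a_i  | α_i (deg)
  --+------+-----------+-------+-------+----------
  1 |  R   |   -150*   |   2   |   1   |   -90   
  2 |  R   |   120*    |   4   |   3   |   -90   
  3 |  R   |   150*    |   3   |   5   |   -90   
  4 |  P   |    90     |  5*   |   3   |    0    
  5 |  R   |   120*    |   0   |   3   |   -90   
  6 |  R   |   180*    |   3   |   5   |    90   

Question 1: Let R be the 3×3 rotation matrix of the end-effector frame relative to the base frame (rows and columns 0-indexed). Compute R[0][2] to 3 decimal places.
End-effector z-axis (col 2 of R) = (-0.2165,0.8750,-0.4330)
R[0][2] = -0.2165

-0.217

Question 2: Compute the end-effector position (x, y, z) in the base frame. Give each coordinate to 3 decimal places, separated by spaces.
after link 1: o_1 = (-0.8660, -0.5000, 2.0000)
after link 2: o_2 = (2.4330, -3.2141, -0.5981)
after link 3: o_3 = (1.5580, -0.8325, 4.6519)
after link 4: o_4 = (0.3905, -6.5066, 5.3170)
after link 5: o_5 = (3.1393, -6.4196, 4.1184)
after link 6: o_6 = (-0.4309, -5.1148, 8.5401)

-0.431 -5.115 8.540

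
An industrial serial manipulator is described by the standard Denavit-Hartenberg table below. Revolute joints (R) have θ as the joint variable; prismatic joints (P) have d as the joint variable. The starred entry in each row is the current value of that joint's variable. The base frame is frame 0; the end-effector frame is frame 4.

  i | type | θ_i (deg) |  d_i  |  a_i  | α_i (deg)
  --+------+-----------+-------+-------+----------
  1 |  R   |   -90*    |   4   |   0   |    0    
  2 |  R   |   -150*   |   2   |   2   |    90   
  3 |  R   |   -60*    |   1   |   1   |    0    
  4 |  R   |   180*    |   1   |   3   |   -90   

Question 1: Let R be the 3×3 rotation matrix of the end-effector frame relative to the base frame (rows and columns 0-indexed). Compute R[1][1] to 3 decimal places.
End-effector y-axis (col 1 of R) = (-0.8660,-0.5000,-0.0000)
R[1][1] = -0.5000

-0.500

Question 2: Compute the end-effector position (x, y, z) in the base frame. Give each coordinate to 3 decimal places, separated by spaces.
1.232 1.866 7.732

after link 1: o_1 = (0.0000, 0.0000, 4.0000)
after link 2: o_2 = (-1.0000, 1.7321, 6.0000)
after link 3: o_3 = (-0.3840, 2.6651, 5.1340)
after link 4: o_4 = (1.2321, 1.8660, 7.7321)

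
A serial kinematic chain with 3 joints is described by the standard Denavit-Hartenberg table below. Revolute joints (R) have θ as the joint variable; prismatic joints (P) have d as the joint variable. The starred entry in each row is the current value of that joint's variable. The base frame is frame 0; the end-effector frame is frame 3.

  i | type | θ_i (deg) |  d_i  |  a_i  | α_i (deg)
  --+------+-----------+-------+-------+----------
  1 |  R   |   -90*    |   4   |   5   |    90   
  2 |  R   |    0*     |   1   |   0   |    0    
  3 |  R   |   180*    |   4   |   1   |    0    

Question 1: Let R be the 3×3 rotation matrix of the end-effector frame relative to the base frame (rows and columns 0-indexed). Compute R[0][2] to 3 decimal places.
End-effector z-axis (col 2 of R) = (-1.0000,-0.0000,0.0000)
R[0][2] = -1.0000

-1.000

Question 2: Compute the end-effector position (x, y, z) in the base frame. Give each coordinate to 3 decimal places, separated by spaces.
-5.000 -4.000 4.000

after link 1: o_1 = (0.0000, -5.0000, 4.0000)
after link 2: o_2 = (-1.0000, -5.0000, 4.0000)
after link 3: o_3 = (-5.0000, -4.0000, 4.0000)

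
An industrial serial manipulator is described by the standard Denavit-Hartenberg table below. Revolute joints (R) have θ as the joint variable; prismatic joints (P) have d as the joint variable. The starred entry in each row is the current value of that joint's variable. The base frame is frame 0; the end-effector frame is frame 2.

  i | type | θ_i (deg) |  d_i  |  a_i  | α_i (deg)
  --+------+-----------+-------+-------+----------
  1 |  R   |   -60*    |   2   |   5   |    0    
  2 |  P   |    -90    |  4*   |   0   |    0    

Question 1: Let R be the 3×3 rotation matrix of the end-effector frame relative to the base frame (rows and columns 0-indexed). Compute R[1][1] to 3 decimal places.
-0.866

End-effector y-axis (col 1 of R) = (0.5000,-0.8660,0.0000)
R[1][1] = -0.8660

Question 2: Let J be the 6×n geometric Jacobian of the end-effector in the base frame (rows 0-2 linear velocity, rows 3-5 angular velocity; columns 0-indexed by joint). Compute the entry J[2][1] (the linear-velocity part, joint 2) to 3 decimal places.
1.000

prismatic axis z_1 = (0.0000,0.0000,1.0000)
J_v[:, 1] = z_1; J_ω[:, 1] = (0,0,0)
entry J[2][1] = 1.0000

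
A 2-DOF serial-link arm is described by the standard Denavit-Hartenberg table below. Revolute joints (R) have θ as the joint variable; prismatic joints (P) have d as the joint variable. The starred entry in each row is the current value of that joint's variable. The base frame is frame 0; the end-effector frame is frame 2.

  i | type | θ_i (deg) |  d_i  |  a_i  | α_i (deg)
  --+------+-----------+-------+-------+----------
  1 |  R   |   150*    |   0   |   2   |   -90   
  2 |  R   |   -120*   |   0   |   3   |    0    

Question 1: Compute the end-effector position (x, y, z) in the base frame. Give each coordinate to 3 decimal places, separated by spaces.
-0.433 0.250 2.598

after link 1: o_1 = (-1.7321, 1.0000, 0.0000)
after link 2: o_2 = (-0.4330, 0.2500, 2.5981)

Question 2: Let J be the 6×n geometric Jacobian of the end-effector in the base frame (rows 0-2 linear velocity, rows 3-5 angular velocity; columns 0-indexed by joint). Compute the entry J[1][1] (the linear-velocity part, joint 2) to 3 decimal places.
axis z_1 = (-0.5000,-0.8660,0.0000); lever o_n−o_1 = (1.2990,-0.7500,2.5981)
cross product → J_v[:, 1] = (-2.2500,1.2990,1.5000)
J_ω[:, 1] = z_1
entry J[1][1] = 1.2990

1.299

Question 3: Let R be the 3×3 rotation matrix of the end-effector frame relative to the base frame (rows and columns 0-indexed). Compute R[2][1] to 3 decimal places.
End-effector y-axis (col 1 of R) = (-0.7500,0.4330,0.5000)
R[2][1] = 0.5000

0.500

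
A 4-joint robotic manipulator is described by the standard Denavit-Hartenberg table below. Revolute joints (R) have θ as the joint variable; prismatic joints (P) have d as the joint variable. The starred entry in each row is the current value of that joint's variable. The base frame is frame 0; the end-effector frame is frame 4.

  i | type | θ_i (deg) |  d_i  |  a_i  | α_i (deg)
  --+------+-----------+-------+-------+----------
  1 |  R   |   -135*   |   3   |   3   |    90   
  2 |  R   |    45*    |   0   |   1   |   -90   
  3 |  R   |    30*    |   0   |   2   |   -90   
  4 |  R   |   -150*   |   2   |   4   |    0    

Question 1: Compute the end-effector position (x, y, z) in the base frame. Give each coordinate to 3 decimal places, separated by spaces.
0.220 -1.194 3.518

after link 1: o_1 = (-2.1213, -2.1213, 3.0000)
after link 2: o_2 = (-2.6213, -2.6213, 3.7071)
after link 3: o_3 = (-2.7802, -4.1945, 4.9319)
after link 4: o_4 = (0.2198, -1.1945, 3.5176)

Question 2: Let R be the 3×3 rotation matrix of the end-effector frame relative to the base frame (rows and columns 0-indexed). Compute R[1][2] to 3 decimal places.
-0.362

End-effector z-axis (col 2 of R) = (0.8624,-0.3624,-0.3536)
R[1][2] = -0.3624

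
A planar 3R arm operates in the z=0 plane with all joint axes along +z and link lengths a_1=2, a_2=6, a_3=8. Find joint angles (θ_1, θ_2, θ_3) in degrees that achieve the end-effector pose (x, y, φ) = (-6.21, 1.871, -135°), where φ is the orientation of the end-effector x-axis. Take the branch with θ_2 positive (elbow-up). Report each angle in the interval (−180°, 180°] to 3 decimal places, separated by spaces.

60.012 44.987 120.001

wrist centre = target − a_3·(cos φ, sin φ) = (-0.5531, 7.5279)
cos θ_2 = (56.9746−2²−6²)/(2·2·6) = 0.7073; θ_2 = 44.9865° (elbow-up)
β = atan2(7.5279,-0.5531) = 94.2025°; ψ = atan2(4.2416,6.2436) = 34.1904°
θ_1 = β − ψ = 60.0122°
θ_3 = φ − θ_1 − θ_2 = 120.0013° (wrapped to (-180°,180°])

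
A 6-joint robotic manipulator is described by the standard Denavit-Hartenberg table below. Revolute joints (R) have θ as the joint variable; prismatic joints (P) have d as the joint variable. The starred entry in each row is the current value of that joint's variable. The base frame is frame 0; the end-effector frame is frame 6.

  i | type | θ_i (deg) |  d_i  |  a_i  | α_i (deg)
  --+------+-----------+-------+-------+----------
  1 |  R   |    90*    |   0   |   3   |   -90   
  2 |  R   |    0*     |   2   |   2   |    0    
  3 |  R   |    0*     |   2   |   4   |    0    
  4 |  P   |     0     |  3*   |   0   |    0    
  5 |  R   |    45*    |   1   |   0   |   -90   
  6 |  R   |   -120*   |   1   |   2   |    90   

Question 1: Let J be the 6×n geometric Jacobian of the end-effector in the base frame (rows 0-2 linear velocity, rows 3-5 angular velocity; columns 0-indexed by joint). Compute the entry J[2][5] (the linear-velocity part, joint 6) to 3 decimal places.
-1.225

axis z_5 = (-0.0000,-0.7071,-0.7071); lever o_n−o_5 = (-1.7321,-1.4142,-0.0000)
cross product → J_v[:, 5] = (-1.0000,1.2247,-1.2247)
J_ω[:, 5] = z_5
entry J[2][5] = -1.2247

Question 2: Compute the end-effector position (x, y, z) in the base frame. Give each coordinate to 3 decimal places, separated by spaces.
after link 1: o_1 = (0.0000, 3.0000, 0.0000)
after link 2: o_2 = (-2.0000, 5.0000, 0.0000)
after link 3: o_3 = (-4.0000, 9.0000, 0.0000)
after link 4: o_4 = (-7.0000, 9.0000, 0.0000)
after link 5: o_5 = (-8.0000, 9.0000, 0.0000)
after link 6: o_6 = (-9.7321, 7.5858, 0.0000)

-9.732 7.586 0.000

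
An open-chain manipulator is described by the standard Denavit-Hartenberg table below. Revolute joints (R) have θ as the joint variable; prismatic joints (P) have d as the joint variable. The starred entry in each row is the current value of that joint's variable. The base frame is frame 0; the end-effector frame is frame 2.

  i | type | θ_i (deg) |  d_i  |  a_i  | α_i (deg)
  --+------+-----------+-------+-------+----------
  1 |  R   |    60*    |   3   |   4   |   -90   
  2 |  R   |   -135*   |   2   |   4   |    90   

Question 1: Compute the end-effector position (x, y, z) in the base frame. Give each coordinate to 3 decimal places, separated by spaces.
-1.146 2.015 5.828

after link 1: o_1 = (2.0000, 3.4641, 3.0000)
after link 2: o_2 = (-1.1463, 2.0146, 5.8284)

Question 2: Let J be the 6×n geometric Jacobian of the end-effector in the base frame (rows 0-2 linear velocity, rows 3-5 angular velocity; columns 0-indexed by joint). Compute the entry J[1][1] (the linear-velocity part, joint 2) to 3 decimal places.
2.449

axis z_1 = (-0.8660,0.5000,0.0000); lever o_n−o_1 = (-3.1463,-1.4495,2.8284)
cross product → J_v[:, 1] = (1.4142,2.4495,2.8284)
J_ω[:, 1] = z_1
entry J[1][1] = 2.4495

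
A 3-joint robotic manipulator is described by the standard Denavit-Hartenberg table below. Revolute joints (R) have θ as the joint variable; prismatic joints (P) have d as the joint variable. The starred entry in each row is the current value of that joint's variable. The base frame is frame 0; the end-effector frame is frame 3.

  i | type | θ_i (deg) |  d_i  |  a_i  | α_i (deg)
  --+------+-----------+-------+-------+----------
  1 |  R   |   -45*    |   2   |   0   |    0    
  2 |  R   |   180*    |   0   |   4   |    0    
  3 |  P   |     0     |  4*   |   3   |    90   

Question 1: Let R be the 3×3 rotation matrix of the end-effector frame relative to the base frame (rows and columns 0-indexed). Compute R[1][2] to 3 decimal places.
0.707

End-effector z-axis (col 2 of R) = (0.7071,0.7071,0.0000)
R[1][2] = 0.7071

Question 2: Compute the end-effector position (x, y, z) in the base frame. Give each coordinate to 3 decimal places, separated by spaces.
after link 1: o_1 = (0.0000, 0.0000, 2.0000)
after link 2: o_2 = (-2.8284, 2.8284, 2.0000)
after link 3: o_3 = (-4.9497, 4.9497, 6.0000)

-4.950 4.950 6.000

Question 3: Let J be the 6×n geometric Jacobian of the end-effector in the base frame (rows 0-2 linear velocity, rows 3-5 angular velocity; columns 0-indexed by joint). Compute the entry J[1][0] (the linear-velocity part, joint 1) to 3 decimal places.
axis z_0 = ẑ; lever o_n−o_0 = (-4.9497,4.9497,6.0000)
cross product → J_v[:, 0] = (-4.9497,-4.9497,0.0000)
J_ω[:, 0] = z_0
entry J[1][0] = -4.9497

-4.950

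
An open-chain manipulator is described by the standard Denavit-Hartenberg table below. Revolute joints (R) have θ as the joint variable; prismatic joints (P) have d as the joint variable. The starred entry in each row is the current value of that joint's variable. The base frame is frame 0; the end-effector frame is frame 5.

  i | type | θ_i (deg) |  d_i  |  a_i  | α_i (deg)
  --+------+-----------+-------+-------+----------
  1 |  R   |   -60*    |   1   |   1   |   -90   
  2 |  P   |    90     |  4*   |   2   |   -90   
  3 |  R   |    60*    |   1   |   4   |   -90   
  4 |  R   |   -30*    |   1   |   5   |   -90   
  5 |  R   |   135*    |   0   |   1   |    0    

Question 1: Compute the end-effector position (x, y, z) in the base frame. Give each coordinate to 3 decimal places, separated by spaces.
after link 1: o_1 = (0.5000, -0.8660, 1.0000)
after link 2: o_2 = (3.9641, 1.1340, -1.0000)
after link 3: o_3 = (0.4641, 0.2679, -3.0000)
after link 4: o_4 = (-4.4665, 0.3080, -4.2990)
after link 5: o_5 = (-3.5243, 0.4438, -4.6052)

-3.524 0.444 -4.605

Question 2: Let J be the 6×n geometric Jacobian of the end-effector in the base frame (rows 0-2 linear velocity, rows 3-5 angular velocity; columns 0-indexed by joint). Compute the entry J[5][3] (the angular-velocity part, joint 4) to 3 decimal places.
axis z_3 = (-0.4330,-0.2500,0.8660); lever o_n−o_3 = (-3.9884,0.1758,-1.6052)
cross product → J_v[:, 3] = (0.2490,-4.1491,-1.0732)
J_ω[:, 3] = z_3
entry J[5][3] = 0.8660

0.866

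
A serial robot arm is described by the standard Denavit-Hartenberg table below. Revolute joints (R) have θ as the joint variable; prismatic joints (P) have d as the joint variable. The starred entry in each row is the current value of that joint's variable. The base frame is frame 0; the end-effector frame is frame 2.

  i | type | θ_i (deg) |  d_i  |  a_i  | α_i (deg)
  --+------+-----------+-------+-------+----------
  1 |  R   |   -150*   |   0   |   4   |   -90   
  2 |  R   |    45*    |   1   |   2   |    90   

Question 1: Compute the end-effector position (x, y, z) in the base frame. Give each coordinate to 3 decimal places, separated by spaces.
-4.189 -3.573 -1.414

after link 1: o_1 = (-3.4641, -2.0000, 0.0000)
after link 2: o_2 = (-4.1888, -3.5731, -1.4142)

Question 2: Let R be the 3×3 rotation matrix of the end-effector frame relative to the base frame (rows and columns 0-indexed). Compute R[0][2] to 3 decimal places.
-0.612

End-effector z-axis (col 2 of R) = (-0.6124,-0.3536,0.7071)
R[0][2] = -0.6124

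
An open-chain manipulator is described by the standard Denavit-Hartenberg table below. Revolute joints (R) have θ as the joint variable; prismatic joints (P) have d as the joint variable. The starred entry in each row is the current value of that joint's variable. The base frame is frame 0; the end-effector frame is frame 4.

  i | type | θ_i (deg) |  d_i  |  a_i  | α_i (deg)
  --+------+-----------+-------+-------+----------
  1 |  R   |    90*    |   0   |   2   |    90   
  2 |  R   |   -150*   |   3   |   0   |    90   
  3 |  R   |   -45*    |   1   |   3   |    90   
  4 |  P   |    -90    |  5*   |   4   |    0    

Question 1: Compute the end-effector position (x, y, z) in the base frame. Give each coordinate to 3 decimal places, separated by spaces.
-2.657 4.725 -1.891

after link 1: o_1 = (0.0000, 2.0000, 0.0000)
after link 2: o_2 = (3.0000, 2.0000, 0.0000)
after link 3: o_3 = (0.8787, -0.3371, -0.1946)
after link 4: o_4 = (-2.6569, 4.7247, -1.8910)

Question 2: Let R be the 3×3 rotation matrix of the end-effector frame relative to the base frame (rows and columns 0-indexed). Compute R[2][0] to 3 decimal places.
End-effector x-axis (col 0 of R) = (-0.0000,0.5000,-0.8660)
R[2][0] = -0.8660

-0.866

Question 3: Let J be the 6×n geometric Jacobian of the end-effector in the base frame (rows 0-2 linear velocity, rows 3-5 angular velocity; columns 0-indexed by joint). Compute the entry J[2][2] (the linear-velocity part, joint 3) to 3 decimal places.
-2.828

axis z_2 = (-0.0000,-0.5000,0.8660); lever o_n−o_2 = (-5.6569,2.7247,-1.8910)
cross product → J_v[:, 2] = (-1.4142,-4.8990,-2.8284)
J_ω[:, 2] = z_2
entry J[2][2] = -2.8284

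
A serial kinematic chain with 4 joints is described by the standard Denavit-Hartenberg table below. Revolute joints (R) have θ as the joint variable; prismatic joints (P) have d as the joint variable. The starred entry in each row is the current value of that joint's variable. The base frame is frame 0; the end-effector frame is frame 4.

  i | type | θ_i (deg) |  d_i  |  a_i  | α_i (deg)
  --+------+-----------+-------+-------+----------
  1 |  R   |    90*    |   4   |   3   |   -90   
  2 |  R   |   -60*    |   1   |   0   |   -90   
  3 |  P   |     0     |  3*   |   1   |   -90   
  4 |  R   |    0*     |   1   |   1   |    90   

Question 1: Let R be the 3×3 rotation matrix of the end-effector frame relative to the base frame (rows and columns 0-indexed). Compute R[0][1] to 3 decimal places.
End-effector y-axis (col 1 of R) = (1.0000,-0.0000,-0.0000)
R[0][1] = 1.0000

1.000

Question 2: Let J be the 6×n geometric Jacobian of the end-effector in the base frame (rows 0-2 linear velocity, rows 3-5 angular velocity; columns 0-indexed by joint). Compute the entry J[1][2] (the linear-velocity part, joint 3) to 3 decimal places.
0.866

prismatic axis z_2 = (-0.0000,0.8660,-0.5000)
J_v[:, 2] = z_2; J_ω[:, 2] = (0,0,0)
entry J[1][2] = 0.8660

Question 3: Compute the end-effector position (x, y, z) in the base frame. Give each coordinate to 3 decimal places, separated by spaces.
0.000 6.598 4.232

after link 1: o_1 = (0.0000, 3.0000, 4.0000)
after link 2: o_2 = (-1.0000, 3.0000, 4.0000)
after link 3: o_3 = (-1.0000, 6.0981, 3.3660)
after link 4: o_4 = (0.0000, 6.5981, 4.2321)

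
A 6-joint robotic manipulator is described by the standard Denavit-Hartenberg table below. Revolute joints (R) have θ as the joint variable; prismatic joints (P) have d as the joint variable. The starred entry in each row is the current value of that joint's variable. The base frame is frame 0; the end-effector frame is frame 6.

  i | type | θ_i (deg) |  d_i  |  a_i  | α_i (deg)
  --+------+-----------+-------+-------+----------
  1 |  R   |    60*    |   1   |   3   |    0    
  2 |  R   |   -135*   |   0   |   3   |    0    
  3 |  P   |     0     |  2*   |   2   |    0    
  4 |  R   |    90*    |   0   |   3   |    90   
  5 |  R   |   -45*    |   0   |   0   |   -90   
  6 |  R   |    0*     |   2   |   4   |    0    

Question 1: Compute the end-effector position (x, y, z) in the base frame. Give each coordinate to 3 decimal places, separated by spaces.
9.790 -0.357 1.586

after link 1: o_1 = (1.5000, 2.5981, 1.0000)
after link 2: o_2 = (2.2765, -0.2997, 1.0000)
after link 3: o_3 = (2.7941, -2.2316, 3.0000)
after link 4: o_4 = (5.6919, -1.4551, 3.0000)
after link 5: o_5 = (5.6919, -1.4551, 3.0000)
after link 6: o_6 = (9.7899, -0.3570, 1.5858)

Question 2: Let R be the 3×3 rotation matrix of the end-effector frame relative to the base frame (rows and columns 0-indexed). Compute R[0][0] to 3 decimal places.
0.683

End-effector x-axis (col 0 of R) = (0.6830,0.1830,-0.7071)
R[0][0] = 0.6830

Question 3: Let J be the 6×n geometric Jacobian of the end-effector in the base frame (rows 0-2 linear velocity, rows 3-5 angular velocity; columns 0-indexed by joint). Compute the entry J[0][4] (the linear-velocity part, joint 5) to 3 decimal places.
1.366

axis z_4 = (0.2588,-0.9659,0.0000); lever o_n−o_4 = (4.0981,1.0981,-1.4142)
cross product → J_v[:, 4] = (1.3660,0.3660,4.2426)
J_ω[:, 4] = z_4
entry J[0][4] = 1.3660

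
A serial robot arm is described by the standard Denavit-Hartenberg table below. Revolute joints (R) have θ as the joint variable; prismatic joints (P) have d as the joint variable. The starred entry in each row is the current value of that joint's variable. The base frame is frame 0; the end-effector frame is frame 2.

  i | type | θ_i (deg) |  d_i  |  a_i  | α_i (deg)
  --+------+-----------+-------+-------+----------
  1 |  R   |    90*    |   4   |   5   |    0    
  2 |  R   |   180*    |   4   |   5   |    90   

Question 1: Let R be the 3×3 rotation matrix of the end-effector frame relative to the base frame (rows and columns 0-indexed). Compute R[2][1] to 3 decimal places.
1.000

End-effector y-axis (col 1 of R) = (0.0000,-0.0000,1.0000)
R[2][1] = 1.0000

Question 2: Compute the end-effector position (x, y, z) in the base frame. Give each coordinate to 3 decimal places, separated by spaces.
-0.000 0.000 8.000

after link 1: o_1 = (0.0000, 5.0000, 4.0000)
after link 2: o_2 = (-0.0000, 0.0000, 8.0000)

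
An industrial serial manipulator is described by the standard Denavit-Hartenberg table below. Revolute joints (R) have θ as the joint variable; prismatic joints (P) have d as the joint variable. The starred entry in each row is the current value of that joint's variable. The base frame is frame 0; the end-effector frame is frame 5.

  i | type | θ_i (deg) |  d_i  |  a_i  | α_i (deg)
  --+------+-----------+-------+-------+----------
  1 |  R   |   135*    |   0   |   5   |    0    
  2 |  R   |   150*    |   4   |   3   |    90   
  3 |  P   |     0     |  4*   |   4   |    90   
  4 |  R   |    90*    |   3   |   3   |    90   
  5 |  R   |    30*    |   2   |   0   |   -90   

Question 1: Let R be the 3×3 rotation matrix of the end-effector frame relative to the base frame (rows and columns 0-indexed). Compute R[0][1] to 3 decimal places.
-0.259

End-effector y-axis (col 1 of R) = (-0.2588,0.9659,0.0000)
R[0][1] = -0.2588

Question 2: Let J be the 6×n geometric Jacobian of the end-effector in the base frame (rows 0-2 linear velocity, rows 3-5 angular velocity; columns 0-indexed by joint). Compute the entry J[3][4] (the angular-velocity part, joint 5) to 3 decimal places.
axis z_4 = (0.2588,-0.9659,-0.0000); lever o_n−o_4 = (0.5176,-1.9319,-0.0000)
cross product → J_v[:, 4] = (0.0000,0.0000,-0.0000)
J_ω[:, 4] = z_4
entry J[3][4] = 0.2588

0.259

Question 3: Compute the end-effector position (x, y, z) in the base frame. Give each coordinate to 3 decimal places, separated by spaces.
-7.968 -6.970 1.000

after link 1: o_1 = (-3.5355, 3.5355, 0.0000)
after link 2: o_2 = (-2.7591, 0.6378, 4.0000)
after link 3: o_3 = (-5.5875, -4.2612, 4.0000)
after link 4: o_4 = (-8.4853, -5.0377, 1.0000)
after link 5: o_5 = (-7.9676, -6.9695, 1.0000)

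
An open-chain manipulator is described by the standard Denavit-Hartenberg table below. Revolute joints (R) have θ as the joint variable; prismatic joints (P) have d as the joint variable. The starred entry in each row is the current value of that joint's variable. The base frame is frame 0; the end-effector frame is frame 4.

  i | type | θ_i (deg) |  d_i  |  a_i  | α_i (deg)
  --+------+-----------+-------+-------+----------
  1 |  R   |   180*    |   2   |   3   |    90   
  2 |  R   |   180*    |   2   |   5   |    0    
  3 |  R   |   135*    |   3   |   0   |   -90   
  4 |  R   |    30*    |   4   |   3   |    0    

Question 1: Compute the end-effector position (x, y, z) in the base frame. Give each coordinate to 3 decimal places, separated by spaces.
-2.666 3.500 2.991

after link 1: o_1 = (-3.0000, 0.0000, 2.0000)
after link 2: o_2 = (2.0000, 2.0000, 2.0000)
after link 3: o_3 = (2.0000, 5.0000, 2.0000)
after link 4: o_4 = (-2.6655, 3.5000, 2.9913)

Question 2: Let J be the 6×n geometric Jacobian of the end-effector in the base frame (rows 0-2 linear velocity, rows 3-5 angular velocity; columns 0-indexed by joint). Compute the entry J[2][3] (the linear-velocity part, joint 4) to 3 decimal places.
axis z_3 = (-0.7071,0.0000,0.7071); lever o_n−o_3 = (-4.6655,-1.5000,0.9913)
cross product → J_v[:, 3] = (1.0607,-2.5981,1.0607)
J_ω[:, 3] = z_3
entry J[2][3] = 1.0607

1.061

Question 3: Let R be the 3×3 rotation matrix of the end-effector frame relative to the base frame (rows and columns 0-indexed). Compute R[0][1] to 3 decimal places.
End-effector y-axis (col 1 of R) = (0.3536,-0.8660,0.3536)
R[0][1] = 0.3536

0.354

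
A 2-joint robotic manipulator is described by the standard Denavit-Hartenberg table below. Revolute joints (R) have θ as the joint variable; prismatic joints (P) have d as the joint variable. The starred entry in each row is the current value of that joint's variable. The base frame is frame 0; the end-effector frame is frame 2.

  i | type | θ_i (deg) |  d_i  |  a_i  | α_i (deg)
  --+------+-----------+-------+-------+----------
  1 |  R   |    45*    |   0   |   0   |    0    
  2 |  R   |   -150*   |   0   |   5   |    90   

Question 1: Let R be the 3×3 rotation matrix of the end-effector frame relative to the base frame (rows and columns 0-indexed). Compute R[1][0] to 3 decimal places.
End-effector x-axis (col 0 of R) = (-0.2588,-0.9659,0.0000)
R[1][0] = -0.9659

-0.966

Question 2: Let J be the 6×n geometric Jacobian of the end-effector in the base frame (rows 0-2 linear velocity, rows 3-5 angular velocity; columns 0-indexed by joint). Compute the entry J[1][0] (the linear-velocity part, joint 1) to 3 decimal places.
-1.294

axis z_0 = ẑ; lever o_n−o_0 = (-1.2941,-4.8296,0.0000)
cross product → J_v[:, 0] = (4.8296,-1.2941,0.0000)
J_ω[:, 0] = z_0
entry J[1][0] = -1.2941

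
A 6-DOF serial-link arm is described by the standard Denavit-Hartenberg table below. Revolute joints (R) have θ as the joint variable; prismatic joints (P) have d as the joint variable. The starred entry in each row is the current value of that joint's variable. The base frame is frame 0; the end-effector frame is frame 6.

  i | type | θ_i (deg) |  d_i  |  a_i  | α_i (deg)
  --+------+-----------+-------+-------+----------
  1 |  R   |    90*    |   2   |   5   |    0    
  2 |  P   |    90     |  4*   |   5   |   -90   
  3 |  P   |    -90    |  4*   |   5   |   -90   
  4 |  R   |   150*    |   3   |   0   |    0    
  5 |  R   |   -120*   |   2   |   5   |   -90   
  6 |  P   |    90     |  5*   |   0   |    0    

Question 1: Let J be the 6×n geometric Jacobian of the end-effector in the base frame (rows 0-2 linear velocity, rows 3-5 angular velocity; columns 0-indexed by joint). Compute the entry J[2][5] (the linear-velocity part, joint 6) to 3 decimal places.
prismatic axis z_5 = (0.0000,0.8660,-0.5000)
J_v[:, 5] = z_5; J_ω[:, 5] = (0,0,0)
entry J[2][5] = -0.5000

-0.500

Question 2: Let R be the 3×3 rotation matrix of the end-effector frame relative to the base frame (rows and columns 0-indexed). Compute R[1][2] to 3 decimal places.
End-effector z-axis (col 2 of R) = (0.0000,0.8660,-0.5000)
R[1][2] = 0.8660

0.866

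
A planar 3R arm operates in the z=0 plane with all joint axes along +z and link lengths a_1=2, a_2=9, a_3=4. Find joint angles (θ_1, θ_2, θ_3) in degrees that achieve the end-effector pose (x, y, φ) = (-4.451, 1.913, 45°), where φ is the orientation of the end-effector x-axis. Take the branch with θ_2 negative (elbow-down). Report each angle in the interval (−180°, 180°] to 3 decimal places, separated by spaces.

-30.686 -149.984 -134.330

wrist centre = target − a_3·(cos φ, sin φ) = (-7.2794, -0.9154)
cos θ_2 = (53.8281−2²−9²)/(2·2·9) = -0.8659; θ_2 = -149.9841° (elbow-down)
β = atan2(-0.9154,-7.2794) = -172.8324°; ψ = atan2(-4.5022,-5.7930) = -142.1466°
θ_1 = β − ψ = -30.6858°
θ_3 = φ − θ_1 − θ_2 = -134.3301° (wrapped to (-180°,180°])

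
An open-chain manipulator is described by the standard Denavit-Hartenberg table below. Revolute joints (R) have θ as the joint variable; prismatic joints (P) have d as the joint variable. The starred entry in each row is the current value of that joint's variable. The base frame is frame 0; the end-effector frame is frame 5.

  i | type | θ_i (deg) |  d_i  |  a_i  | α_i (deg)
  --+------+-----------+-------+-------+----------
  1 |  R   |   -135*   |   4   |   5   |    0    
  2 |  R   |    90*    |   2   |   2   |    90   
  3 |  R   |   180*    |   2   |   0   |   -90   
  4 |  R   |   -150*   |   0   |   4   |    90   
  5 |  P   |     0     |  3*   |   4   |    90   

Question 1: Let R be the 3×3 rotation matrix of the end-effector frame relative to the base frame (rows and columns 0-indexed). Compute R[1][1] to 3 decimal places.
End-effector y-axis (col 1 of R) = (0.9659,0.2588,-0.0000)
R[1][1] = 0.2588

0.259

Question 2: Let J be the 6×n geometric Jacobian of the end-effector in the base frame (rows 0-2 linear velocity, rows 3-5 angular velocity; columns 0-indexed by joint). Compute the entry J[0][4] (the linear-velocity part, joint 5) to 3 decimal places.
prismatic axis z_4 = (0.9659,0.2588,-0.0000)
J_v[:, 4] = z_4; J_ω[:, 4] = (0,0,0)
entry J[0][4] = 0.9659

0.966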